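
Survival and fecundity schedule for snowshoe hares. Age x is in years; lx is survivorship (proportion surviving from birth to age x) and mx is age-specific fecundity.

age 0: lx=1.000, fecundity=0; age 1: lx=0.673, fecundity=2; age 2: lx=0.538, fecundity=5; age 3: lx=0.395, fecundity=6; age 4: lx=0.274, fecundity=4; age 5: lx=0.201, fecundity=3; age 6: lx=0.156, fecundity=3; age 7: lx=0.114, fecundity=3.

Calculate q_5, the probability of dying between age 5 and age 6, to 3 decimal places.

0.224

q_5 = (l_5 − l_6) / l_5 = (0.201 − 0.156) / 0.201
     = 0.045 / 0.201 = 0.223881… → 0.224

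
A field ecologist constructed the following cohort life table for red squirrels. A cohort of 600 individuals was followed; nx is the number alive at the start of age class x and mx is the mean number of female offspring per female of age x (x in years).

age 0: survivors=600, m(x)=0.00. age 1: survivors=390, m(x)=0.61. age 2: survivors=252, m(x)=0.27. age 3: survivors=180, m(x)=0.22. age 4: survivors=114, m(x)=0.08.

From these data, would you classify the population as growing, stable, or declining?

declining

lx = nx/n0 = nx/600: 1, 0.65, 0.42, 0.3, 0.19
R0 = Σ lx·mx = 0 + 0.3965 + 0.1134 + 0.066 + 0.0152 = 0.5911
R0 < 1, so the population is declining.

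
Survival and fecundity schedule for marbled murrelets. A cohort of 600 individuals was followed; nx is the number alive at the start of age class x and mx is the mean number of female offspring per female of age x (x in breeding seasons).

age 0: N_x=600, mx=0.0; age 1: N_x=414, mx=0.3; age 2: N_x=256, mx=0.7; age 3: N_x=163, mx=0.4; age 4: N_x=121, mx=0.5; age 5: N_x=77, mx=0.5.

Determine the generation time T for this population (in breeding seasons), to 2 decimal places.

lx = nx/n0 = nx/600: 1, 0.69, 0.42667…, 0.27167…, 0.20167…, 0.12833…
lx·mx: 0, 0.207, 0.298667…, 0.108667…, 0.100833…, 0.064167… → R0 = 0.779333…
x·lx·mx: 0, 0.207, 0.597333…, 0.326…, 0.403333…, 0.320833… → Σ = 1.8545…
T = 1.8545… / 0.779333… = 2.379598… → 2.38

2.38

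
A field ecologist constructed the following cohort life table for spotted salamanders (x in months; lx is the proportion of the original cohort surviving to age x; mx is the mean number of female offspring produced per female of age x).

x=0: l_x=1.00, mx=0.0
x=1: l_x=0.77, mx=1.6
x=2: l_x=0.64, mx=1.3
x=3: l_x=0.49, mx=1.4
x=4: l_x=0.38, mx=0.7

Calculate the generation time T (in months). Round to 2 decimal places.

lx·mx: 0, 1.232, 0.832, 0.686, 0.266 → R0 = 3.016
x·lx·mx: 0, 1.232, 1.664, 2.058, 1.064 → Σ = 6.018
T = 6.018 / 3.016 = 1.995358… → 2.00

2.00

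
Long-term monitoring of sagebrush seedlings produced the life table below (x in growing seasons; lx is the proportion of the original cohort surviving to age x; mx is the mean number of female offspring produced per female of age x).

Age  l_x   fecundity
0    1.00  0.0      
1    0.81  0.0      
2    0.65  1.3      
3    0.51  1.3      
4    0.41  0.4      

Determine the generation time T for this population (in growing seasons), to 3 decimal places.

lx·mx: 0, 0, 0.845, 0.663, 0.164 → R0 = 1.672
x·lx·mx: 0, 0, 1.69, 1.989, 0.656 → Σ = 4.335
T = 4.335 / 1.672 = 2.592703… → 2.593

2.593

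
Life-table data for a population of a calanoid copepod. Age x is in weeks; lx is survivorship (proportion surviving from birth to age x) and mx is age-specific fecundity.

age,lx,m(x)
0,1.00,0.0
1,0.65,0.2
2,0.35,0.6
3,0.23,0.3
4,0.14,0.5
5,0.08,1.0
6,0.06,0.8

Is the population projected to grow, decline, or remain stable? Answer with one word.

declining

R0 = Σ lx·mx = 0 + 0.13 + 0.21 + 0.069 + 0.07 + 0.08 + 0.048 = 0.607
R0 < 1, so the population is declining.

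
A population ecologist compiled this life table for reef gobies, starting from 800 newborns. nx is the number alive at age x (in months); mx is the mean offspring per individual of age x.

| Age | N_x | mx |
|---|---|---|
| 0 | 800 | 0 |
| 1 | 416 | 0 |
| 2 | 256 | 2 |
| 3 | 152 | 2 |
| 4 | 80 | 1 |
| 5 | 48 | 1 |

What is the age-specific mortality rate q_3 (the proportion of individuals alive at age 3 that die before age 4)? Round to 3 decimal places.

0.474

lx = nx/n0 = nx/800: 1, 0.52, 0.32, 0.19, 0.1, 0.06
q_3 = (l_3 − l_4) / l_3 = (0.19 − 0.1) / 0.19
     = 0.09 / 0.19 = 0.473684… → 0.474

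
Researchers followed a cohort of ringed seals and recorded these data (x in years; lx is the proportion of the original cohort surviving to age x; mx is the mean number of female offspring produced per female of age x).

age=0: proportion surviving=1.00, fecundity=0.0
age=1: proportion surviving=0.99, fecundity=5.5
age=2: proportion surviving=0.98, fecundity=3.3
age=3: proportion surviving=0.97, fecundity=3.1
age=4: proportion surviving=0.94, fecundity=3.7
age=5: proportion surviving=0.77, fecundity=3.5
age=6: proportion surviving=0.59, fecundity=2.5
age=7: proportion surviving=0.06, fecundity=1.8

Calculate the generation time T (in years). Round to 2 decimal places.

2.98

lx·mx: 0, 5.445, 3.234, 3.007, 3.478, 2.695, 1.475, 0.108 → R0 = 19.442
x·lx·mx: 0, 5.445, 6.468, 9.021, 13.912, 13.475, 8.85, 0.756 → Σ = 57.927
T = 57.927 / 19.442 = 2.979477… → 2.98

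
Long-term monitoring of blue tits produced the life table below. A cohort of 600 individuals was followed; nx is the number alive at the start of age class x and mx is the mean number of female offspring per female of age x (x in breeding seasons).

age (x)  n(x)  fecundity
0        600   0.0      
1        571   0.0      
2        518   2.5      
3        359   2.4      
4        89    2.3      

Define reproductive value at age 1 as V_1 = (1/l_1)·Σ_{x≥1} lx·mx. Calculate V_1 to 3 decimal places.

4.135

lx = nx/n0 = nx/600: 1, 0.95167…, 0.86333…, 0.59833…, 0.14833…
lx·mx for x ≥ 1: 0, 2.158333…, 1.436…, 0.341167… → sum = 3.9355…
V_1 = 3.9355… / l_1 = 3.9355… / 0.951667… = 4.135377… → 4.135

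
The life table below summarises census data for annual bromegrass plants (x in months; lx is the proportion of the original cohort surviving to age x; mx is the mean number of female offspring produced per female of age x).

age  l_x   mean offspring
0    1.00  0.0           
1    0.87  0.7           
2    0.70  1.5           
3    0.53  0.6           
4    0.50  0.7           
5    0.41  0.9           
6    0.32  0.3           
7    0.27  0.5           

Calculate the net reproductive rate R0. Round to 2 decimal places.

2.93

lx·mx by age: 0, 0.609, 1.05, 0.318, 0.35, 0.369, 0.096, 0.135
R0 = Σ lx·mx = 2.927 → 2.93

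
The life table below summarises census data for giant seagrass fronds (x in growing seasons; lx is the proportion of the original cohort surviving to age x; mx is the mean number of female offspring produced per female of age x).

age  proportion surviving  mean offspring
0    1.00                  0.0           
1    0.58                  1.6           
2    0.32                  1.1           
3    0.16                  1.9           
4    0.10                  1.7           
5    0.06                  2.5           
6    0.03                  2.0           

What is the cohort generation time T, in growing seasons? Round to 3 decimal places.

lx·mx: 0, 0.928, 0.352, 0.304, 0.17, 0.15, 0.06 → R0 = 1.964
x·lx·mx: 0, 0.928, 0.704, 0.912, 0.68, 0.75, 0.36 → Σ = 4.334
T = 4.334 / 1.964 = 2.206721… → 2.207

2.207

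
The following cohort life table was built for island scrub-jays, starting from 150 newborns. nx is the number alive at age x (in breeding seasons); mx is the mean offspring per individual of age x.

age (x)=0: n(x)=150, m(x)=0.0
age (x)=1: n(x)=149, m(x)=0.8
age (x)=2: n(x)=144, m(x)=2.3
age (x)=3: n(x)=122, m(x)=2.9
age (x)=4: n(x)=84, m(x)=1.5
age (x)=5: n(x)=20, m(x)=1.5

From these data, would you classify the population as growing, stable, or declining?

lx = nx/n0 = nx/150: 1, 0.99333…, 0.96, 0.81333…, 0.56, 0.13333…
R0 = Σ lx·mx = 0 + 0.794667… + 2.208 + 2.358667… + 0.84 + 0.2… = 6.401333…
R0 > 1, so the population is growing.

growing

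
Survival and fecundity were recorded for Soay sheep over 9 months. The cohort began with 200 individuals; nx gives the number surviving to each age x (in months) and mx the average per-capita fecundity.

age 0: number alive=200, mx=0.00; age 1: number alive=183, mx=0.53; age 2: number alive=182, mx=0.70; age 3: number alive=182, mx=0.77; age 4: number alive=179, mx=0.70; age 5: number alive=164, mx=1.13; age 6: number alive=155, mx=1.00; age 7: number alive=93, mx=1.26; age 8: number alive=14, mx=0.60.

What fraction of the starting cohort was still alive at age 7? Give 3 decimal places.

0.465

l_7 = n_7/n_0 = 93/200 = 0.465 → 0.465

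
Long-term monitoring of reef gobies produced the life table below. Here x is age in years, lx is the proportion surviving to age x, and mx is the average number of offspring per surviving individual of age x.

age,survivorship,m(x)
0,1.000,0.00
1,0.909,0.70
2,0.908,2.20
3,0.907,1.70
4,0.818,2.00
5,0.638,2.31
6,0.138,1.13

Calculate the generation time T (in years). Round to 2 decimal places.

3.24

lx·mx: 0, 0.6363, 1.9976, 1.5419, 1.636, 1.47378, 0.15594 → R0 = 7.44152
x·lx·mx: 0, 0.6363, 3.9952, 4.6257, 6.544, 7.3689, 0.93564 → Σ = 24.10574
T = 24.10574 / 7.44152 = 3.239357… → 3.24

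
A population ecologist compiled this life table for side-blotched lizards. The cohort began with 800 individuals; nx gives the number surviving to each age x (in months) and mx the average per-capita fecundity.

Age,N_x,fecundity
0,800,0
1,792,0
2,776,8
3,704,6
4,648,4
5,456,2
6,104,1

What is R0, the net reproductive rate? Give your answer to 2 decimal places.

lx = nx/n0 = nx/800: 1, 0.99, 0.97, 0.88, 0.81, 0.57, 0.13
lx·mx by age: 0, 0, 7.76, 5.28, 3.24, 1.14, 0.13
R0 = Σ lx·mx = 17.55 → 17.55

17.55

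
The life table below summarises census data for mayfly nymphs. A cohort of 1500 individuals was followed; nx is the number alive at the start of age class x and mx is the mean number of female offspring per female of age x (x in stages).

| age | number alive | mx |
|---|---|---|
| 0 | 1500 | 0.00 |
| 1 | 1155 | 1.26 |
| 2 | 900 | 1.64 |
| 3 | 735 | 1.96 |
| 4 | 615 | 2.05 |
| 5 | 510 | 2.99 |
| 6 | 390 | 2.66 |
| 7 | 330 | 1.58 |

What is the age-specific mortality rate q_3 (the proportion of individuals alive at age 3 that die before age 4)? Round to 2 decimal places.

0.16

lx = nx/n0 = nx/1500: 1, 0.77, 0.6, 0.49, 0.41, 0.34, 0.26, 0.22
q_3 = (l_3 − l_4) / l_3 = (0.49 − 0.41) / 0.49
     = 0.08 / 0.49 = 0.163265… → 0.16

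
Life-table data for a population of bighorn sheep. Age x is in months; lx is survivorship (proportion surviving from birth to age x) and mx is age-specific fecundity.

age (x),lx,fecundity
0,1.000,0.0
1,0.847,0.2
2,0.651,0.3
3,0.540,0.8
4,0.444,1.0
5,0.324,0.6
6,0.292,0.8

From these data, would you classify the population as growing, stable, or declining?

growing

R0 = Σ lx·mx = 0 + 0.1694 + 0.1953 + 0.432 + 0.444 + 0.1944 + 0.2336 = 1.6687
R0 > 1, so the population is growing.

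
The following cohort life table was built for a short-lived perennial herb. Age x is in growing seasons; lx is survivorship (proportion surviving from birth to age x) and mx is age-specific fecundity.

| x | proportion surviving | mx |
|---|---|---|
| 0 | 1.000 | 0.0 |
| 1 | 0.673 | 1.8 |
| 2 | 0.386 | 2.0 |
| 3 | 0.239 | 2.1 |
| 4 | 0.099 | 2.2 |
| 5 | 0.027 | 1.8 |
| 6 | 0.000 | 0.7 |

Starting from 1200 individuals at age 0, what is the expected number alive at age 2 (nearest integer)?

Expected survivors = N0 · l_2 = 1200 × 0.386 = 463.2 → 463

463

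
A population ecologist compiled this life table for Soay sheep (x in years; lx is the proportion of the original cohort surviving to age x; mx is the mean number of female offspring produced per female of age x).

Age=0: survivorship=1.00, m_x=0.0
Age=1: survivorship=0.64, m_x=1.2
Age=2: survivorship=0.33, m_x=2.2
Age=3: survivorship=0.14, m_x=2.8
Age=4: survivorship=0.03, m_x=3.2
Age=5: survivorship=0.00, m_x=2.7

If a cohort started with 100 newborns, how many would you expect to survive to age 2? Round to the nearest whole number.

Expected survivors = N0 · l_2 = 100 × 0.33 = 33 → 33

33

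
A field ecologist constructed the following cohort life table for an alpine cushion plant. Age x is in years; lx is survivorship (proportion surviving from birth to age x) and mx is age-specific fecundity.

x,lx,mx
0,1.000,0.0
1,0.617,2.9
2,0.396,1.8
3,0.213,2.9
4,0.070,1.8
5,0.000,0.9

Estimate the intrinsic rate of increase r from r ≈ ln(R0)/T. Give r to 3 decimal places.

0.686

R0 = Σ lx·mx = 0 + 1.7893 + 0.7128 + 0.6177 + 0.126 + 0 = 3.2458
Σ x·lx·mx = 5.572; T = 5.572/3.2458 = 1.71668…
r ≈ ln(R0)/T = ln(3.2458)/1.71668… = 0.68584… → 0.686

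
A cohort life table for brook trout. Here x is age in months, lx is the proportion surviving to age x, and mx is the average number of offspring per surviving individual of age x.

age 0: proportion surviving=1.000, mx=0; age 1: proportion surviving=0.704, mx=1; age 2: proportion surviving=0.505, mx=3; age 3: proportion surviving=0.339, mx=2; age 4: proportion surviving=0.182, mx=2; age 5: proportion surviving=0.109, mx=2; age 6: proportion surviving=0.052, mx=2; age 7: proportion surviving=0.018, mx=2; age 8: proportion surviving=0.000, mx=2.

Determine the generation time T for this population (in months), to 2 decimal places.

2.54

lx·mx: 0, 0.704, 1.515, 0.678, 0.364, 0.218, 0.104, 0.036, 0 → R0 = 3.619
x·lx·mx: 0, 0.704, 3.03, 2.034, 1.456, 1.09, 0.624, 0.252, 0 → Σ = 9.19
T = 9.19 / 3.619 = 2.539376… → 2.54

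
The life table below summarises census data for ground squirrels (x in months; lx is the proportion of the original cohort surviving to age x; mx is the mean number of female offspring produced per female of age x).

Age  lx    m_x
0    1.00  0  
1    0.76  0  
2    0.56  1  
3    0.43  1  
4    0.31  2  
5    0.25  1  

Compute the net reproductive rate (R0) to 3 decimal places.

lx·mx by age: 0, 0, 0.56, 0.43, 0.62, 0.25
R0 = Σ lx·mx = 1.86 → 1.860

1.860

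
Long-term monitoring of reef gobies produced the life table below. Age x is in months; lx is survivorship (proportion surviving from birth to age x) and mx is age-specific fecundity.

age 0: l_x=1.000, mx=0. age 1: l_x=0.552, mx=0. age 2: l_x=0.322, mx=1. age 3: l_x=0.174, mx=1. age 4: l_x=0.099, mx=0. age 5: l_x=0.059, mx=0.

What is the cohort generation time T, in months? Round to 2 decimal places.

2.35

lx·mx: 0, 0, 0.322, 0.174, 0, 0 → R0 = 0.496
x·lx·mx: 0, 0, 0.644, 0.522, 0, 0 → Σ = 1.166
T = 1.166 / 0.496 = 2.350806… → 2.35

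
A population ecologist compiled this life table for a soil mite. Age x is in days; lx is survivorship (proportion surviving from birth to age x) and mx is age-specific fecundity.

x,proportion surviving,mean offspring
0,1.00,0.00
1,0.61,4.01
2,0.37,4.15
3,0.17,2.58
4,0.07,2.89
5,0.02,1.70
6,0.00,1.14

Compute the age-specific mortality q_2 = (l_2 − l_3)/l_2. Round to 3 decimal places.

q_2 = (l_2 − l_3) / l_2 = (0.37 − 0.17) / 0.37
     = 0.2 / 0.37 = 0.540541… → 0.541

0.541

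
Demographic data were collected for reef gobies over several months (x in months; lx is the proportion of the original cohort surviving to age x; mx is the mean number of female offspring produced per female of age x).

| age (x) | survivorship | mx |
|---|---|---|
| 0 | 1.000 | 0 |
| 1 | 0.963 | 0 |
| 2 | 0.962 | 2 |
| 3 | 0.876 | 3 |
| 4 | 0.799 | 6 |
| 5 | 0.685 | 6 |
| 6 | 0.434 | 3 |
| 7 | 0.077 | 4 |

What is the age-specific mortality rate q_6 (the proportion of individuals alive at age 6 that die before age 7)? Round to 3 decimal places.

0.823

q_6 = (l_6 − l_7) / l_6 = (0.434 − 0.077) / 0.434
     = 0.357 / 0.434 = 0.822581… → 0.823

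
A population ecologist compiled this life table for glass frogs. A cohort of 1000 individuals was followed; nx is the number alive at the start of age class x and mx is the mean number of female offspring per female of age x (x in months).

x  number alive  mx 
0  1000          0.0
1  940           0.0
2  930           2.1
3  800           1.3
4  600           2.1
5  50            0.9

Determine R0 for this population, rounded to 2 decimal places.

4.30

lx = nx/n0 = nx/1000: 1, 0.94, 0.93, 0.8, 0.6, 0.05
lx·mx by age: 0, 0, 1.953, 1.04, 1.26, 0.045
R0 = Σ lx·mx = 4.298 → 4.30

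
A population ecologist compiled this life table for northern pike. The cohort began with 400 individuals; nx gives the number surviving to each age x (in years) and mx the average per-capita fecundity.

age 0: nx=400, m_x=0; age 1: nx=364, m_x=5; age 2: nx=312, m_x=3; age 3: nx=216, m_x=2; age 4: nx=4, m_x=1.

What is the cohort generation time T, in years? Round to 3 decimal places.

lx = nx/n0 = nx/400: 1, 0.91, 0.78, 0.54, 0.01
lx·mx: 0, 4.55, 2.34, 1.08, 0.01 → R0 = 7.98
x·lx·mx: 0, 4.55, 4.68, 3.24, 0.04 → Σ = 12.51
T = 12.51 / 7.98 = 1.567669… → 1.568

1.568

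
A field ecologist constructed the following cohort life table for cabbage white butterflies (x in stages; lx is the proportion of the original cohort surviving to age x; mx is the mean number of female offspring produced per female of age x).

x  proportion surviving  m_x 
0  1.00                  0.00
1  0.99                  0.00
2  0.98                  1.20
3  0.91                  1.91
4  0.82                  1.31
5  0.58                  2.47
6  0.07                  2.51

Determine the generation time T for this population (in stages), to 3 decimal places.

3.588

lx·mx: 0, 0, 1.176, 1.7381, 1.0742, 1.4326, 0.1757 → R0 = 5.5966
x·lx·mx: 0, 0, 2.352, 5.2143, 4.2968, 7.163, 1.0542 → Σ = 20.0803
T = 20.0803 / 5.5966 = 3.587946… → 3.588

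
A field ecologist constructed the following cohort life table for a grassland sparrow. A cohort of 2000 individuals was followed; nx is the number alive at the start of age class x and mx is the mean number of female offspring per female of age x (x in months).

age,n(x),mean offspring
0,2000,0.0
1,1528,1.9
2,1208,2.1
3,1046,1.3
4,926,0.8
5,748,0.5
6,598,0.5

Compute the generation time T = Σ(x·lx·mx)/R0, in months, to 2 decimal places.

lx = nx/n0 = nx/2000: 1, 0.764, 0.604, 0.523, 0.463, 0.374, 0.299
lx·mx: 0, 1.4516, 1.2684, 0.6799, 0.3704, 0.187, 0.1495 → R0 = 4.1068
x·lx·mx: 0, 1.4516, 2.5368, 2.0397, 1.4816, 0.935, 0.897 → Σ = 9.3417
T = 9.3417 / 4.1068 = 2.274691… → 2.27

2.27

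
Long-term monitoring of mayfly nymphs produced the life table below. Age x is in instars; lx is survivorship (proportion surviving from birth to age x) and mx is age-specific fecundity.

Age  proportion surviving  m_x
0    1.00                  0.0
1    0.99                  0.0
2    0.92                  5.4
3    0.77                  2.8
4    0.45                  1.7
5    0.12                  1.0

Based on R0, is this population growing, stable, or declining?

R0 = Σ lx·mx = 0 + 0 + 4.968 + 2.156 + 0.765 + 0.12 = 8.009
R0 > 1, so the population is growing.

growing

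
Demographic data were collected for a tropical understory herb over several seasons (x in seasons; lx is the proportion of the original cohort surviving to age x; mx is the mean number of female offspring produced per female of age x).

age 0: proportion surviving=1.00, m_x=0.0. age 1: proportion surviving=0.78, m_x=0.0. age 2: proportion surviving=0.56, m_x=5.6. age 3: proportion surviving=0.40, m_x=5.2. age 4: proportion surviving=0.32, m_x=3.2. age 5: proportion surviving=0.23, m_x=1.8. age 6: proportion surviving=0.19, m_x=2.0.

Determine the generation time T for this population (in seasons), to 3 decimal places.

lx·mx: 0, 0, 3.136, 2.08, 1.024, 0.414, 0.38 → R0 = 7.034
x·lx·mx: 0, 0, 6.272, 6.24, 4.096, 2.07, 2.28 → Σ = 20.958
T = 20.958 / 7.034 = 2.979528… → 2.980

2.980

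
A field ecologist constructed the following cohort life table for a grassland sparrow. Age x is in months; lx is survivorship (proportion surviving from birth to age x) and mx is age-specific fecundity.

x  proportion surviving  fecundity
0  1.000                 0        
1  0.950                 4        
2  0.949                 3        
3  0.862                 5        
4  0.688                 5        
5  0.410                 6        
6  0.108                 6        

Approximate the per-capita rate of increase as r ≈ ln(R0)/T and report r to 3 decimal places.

0.957

R0 = Σ lx·mx = 0 + 3.8 + 2.847 + 4.31 + 3.44 + 2.46 + 0.648 = 17.505
Σ x·lx·mx = 52.372; T = 52.372/17.505 = 2.99183…
r ≈ ln(R0)/T = ln(17.505)/2.99183… = 0.95677… → 0.957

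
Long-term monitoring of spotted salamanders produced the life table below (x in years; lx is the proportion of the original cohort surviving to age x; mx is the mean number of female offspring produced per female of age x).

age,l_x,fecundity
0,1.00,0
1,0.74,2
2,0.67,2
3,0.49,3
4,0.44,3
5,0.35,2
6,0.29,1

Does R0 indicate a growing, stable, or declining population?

growing

R0 = Σ lx·mx = 0 + 1.48 + 1.34 + 1.47 + 1.32 + 0.7 + 0.29 = 6.6
R0 > 1, so the population is growing.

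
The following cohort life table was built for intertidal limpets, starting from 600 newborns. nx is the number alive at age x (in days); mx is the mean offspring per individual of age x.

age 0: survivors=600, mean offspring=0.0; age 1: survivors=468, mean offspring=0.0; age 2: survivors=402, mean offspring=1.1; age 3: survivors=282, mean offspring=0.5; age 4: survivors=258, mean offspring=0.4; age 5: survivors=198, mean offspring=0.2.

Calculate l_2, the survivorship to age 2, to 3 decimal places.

0.670

l_2 = n_2/n_0 = 402/600 = 0.67 → 0.670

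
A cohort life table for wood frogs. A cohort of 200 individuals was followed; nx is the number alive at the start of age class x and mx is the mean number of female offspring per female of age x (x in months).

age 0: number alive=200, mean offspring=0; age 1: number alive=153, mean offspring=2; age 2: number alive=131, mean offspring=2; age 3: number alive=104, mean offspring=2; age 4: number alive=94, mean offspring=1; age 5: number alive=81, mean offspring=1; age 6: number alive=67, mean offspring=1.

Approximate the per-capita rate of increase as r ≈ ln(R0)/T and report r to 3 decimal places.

lx = nx/n0 = nx/200: 1, 0.765, 0.655, 0.52, 0.47, 0.405, 0.335
R0 = Σ lx·mx = 0 + 1.53 + 1.31 + 1.04 + 0.47 + 0.405 + 0.335 = 5.09
Σ x·lx·mx = 13.185; T = 13.185/5.09 = 2.59037…
r ≈ ln(R0)/T = ln(5.09)/2.59037… = 0.6282… → 0.628

0.628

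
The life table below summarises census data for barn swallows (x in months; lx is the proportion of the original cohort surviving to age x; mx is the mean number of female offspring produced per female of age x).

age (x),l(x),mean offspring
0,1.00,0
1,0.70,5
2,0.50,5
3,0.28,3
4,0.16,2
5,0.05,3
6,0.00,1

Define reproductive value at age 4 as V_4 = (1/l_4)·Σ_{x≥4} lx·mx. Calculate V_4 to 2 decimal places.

2.94

lx·mx for x ≥ 4: 0.32, 0.15, 0 → sum = 0.47
V_4 = 0.47 / l_4 = 0.47 / 0.16 = 2.9375 → 2.94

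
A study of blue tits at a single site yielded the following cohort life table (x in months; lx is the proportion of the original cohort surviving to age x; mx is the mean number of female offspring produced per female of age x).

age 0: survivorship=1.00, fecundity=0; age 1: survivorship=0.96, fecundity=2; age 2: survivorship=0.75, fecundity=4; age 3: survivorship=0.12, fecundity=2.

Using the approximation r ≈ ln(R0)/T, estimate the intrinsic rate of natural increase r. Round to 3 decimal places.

0.980

R0 = Σ lx·mx = 0 + 1.92 + 3 + 0.24 = 5.16
Σ x·lx·mx = 8.64; T = 8.64/5.16 = 1.67442…
r ≈ ln(R0)/T = ln(5.16)/1.67442… = 0.98… → 0.980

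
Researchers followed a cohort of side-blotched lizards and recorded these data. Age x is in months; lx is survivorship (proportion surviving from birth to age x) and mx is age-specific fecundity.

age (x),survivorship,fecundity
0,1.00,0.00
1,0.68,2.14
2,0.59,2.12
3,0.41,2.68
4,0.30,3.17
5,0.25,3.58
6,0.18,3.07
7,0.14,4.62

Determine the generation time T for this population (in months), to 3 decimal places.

lx·mx: 0, 1.4552, 1.2508, 1.0988, 0.951, 0.895, 0.5526, 0.6468 → R0 = 6.8502
x·lx·mx: 0, 1.4552, 2.5016, 3.2964, 3.804, 4.475, 3.3156, 4.5276 → Σ = 23.3754
T = 23.3754 / 6.8502 = 3.412368… → 3.412

3.412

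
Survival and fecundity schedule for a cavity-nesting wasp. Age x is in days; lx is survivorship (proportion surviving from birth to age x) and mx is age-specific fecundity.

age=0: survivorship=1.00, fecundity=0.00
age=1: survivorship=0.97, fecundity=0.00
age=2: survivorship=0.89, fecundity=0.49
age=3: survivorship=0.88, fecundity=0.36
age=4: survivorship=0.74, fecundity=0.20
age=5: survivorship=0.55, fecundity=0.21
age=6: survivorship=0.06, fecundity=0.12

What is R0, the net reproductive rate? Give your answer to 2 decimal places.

1.02

lx·mx by age: 0, 0, 0.4361, 0.3168, 0.148, 0.1155, 0.0072
R0 = Σ lx·mx = 1.0236 → 1.02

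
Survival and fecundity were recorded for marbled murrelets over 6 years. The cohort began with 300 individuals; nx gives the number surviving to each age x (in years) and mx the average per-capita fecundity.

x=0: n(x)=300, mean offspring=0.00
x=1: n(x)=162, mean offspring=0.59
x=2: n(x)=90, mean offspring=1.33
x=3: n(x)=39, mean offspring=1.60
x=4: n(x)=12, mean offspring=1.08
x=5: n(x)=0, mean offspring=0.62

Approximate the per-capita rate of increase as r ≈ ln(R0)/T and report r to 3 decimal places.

-0.016

lx = nx/n0 = nx/300: 1, 0.54, 0.3, 0.13, 0.04, 0
R0 = Σ lx·mx = 0 + 0.3186 + 0.399 + 0.208 + 0.0432 + 0 = 0.9688
Σ x·lx·mx = 1.9134; T = 1.9134/0.9688 = 1.97502…
r ≈ ln(R0)/T = ln(0.9688)/1.97502… = -0.01605… → -0.016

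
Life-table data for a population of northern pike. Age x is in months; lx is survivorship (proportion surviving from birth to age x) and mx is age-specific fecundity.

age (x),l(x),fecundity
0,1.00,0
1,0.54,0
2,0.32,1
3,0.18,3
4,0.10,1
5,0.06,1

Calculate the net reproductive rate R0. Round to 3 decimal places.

1.020

lx·mx by age: 0, 0, 0.32, 0.54, 0.1, 0.06
R0 = Σ lx·mx = 1.02 → 1.020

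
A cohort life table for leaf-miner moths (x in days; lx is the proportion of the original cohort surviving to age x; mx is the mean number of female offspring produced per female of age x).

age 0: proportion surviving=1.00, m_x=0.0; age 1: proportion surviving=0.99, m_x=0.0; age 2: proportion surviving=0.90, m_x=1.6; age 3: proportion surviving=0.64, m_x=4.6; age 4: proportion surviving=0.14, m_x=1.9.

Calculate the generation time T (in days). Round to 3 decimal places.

2.748

lx·mx: 0, 0, 1.44, 2.944, 0.266 → R0 = 4.65
x·lx·mx: 0, 0, 2.88, 8.832, 1.064 → Σ = 12.776
T = 12.776 / 4.65 = 2.747527… → 2.748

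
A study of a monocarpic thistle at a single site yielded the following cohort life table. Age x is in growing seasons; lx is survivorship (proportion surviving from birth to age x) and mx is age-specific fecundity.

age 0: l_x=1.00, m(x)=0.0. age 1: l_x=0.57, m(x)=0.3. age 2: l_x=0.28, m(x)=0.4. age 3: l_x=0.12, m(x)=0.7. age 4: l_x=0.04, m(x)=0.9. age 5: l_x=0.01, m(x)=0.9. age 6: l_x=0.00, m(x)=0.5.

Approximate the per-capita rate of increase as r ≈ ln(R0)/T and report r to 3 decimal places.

-0.437

R0 = Σ lx·mx = 0 + 0.171 + 0.112 + 0.084 + 0.036 + 0.009 + 0 = 0.412
Σ x·lx·mx = 0.836; T = 0.836/0.412 = 2.02913…
r ≈ ln(R0)/T = ln(0.412)/2.02913… = -0.437… → -0.437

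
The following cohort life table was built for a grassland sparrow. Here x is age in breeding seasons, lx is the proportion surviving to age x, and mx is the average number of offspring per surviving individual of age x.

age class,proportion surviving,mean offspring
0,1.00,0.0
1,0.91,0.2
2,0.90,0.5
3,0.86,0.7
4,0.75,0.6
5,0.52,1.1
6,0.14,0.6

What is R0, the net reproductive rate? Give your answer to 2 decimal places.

2.34

lx·mx by age: 0, 0.182, 0.45, 0.602, 0.45, 0.572, 0.084
R0 = Σ lx·mx = 2.34 → 2.34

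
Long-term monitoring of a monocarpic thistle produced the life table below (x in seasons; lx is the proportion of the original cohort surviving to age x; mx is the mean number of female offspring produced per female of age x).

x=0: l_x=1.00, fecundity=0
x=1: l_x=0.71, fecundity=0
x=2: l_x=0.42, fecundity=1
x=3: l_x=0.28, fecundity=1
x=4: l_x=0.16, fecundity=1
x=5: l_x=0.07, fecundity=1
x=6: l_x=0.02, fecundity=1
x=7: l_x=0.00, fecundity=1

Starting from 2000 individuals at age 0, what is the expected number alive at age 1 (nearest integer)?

Expected survivors = N0 · l_1 = 2000 × 0.71 = 1420 → 1420

1420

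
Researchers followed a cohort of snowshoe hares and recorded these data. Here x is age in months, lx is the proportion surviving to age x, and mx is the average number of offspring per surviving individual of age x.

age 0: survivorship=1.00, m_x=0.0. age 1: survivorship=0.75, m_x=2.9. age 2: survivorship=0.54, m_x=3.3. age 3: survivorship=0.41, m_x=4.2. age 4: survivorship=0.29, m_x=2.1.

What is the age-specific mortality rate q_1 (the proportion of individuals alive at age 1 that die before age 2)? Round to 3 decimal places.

0.280

q_1 = (l_1 − l_2) / l_1 = (0.75 − 0.54) / 0.75
     = 0.21 / 0.75 = 0.28 → 0.280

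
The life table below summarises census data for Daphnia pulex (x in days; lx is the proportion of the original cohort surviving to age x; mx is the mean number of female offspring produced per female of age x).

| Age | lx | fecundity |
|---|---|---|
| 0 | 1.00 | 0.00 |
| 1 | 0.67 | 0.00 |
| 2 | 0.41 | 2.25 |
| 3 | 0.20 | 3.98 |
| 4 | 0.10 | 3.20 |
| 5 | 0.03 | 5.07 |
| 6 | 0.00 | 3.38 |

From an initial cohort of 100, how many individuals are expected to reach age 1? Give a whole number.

Expected survivors = N0 · l_1 = 100 × 0.67 = 67 → 67

67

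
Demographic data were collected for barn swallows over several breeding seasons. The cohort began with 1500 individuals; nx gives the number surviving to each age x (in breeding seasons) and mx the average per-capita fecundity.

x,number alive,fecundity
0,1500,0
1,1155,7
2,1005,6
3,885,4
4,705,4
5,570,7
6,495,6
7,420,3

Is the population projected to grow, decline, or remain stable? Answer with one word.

growing

lx = nx/n0 = nx/1500: 1, 0.77, 0.67, 0.59, 0.47, 0.38, 0.33, 0.28
R0 = Σ lx·mx = 0 + 5.39 + 4.02 + 2.36 + 1.88 + 2.66 + 1.98 + 0.84 = 19.13
R0 > 1, so the population is growing.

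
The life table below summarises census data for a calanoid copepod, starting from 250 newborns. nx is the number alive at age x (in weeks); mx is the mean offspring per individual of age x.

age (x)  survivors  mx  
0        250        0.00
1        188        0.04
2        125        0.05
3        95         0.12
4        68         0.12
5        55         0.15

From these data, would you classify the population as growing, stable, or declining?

lx = nx/n0 = nx/250: 1, 0.752, 0.5, 0.38, 0.272, 0.22
R0 = Σ lx·mx = 0 + 0.03008 + 0.025 + 0.0456 + 0.03264 + 0.033 = 0.16632
R0 < 1, so the population is declining.

declining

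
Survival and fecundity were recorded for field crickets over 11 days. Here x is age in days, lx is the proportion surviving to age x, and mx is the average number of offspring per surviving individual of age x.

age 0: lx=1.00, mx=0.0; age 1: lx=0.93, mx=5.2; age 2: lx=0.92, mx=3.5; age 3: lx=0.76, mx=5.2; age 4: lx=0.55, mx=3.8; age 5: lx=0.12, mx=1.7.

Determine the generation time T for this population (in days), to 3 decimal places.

2.273

lx·mx: 0, 4.836, 3.22, 3.952, 2.09, 0.204 → R0 = 14.302
x·lx·mx: 0, 4.836, 6.44, 11.856, 8.36, 1.02 → Σ = 32.512
T = 32.512 / 14.302 = 2.273248… → 2.273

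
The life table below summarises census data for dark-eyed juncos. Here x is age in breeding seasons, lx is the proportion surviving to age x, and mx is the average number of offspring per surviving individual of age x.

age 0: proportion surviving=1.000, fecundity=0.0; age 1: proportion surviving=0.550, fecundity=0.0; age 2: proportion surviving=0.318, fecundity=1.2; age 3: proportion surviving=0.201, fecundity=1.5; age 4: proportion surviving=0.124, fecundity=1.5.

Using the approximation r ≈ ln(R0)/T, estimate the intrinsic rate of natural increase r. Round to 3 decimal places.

-0.051

R0 = Σ lx·mx = 0 + 0 + 0.3816 + 0.3015 + 0.186 = 0.8691
Σ x·lx·mx = 2.4117; T = 2.4117/0.8691 = 2.77494…
r ≈ ln(R0)/T = ln(0.8691)/2.77494… = -0.05056… → -0.051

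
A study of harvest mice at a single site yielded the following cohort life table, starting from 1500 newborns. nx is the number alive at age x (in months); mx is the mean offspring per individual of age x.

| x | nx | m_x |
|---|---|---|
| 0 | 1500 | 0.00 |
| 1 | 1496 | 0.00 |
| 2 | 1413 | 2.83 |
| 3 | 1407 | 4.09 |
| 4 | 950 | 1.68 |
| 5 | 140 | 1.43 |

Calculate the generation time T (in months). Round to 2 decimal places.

lx = nx/n0 = nx/1500: 1, 0.99733…, 0.942, 0.938, 0.63333…, 0.09333…
lx·mx: 0, 0, 2.66586, 3.83642, 1.064…, 0.133467… → R0 = 7.699747…
x·lx·mx: 0, 0, 5.33172, 11.50926, 4.256…, 0.667333… → Σ = 21.764313…
T = 21.764313… / 7.699747… = 2.826627… → 2.83

2.83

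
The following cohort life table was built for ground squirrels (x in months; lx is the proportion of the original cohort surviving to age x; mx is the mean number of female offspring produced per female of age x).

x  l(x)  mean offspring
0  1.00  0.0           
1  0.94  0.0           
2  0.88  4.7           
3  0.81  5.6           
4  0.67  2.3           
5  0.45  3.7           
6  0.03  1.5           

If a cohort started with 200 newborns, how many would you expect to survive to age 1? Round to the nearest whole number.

188

Expected survivors = N0 · l_1 = 200 × 0.94 = 188 → 188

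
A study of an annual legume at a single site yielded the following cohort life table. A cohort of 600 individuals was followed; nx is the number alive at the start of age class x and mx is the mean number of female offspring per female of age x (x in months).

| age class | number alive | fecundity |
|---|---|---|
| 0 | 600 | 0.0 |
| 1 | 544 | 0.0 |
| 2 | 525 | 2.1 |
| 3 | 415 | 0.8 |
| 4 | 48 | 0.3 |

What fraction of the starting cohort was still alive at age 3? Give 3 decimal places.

l_3 = n_3/n_0 = 415/600 = 0.691667… → 0.692

0.692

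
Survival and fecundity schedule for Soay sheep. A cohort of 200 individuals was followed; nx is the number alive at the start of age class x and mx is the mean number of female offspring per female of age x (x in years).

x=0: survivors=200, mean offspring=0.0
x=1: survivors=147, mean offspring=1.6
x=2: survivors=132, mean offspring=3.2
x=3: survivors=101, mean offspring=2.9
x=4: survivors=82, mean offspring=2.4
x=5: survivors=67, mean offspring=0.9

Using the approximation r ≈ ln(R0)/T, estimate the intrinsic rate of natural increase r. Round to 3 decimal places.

lx = nx/n0 = nx/200: 1, 0.735, 0.66, 0.505, 0.41, 0.335
R0 = Σ lx·mx = 0 + 1.176 + 2.112 + 1.4645 + 0.984 + 0.3015 = 6.038
Σ x·lx·mx = 15.237; T = 15.237/6.038 = 2.52352…
r ≈ ln(R0)/T = ln(6.038)/2.52352… = 0.71253… → 0.713

0.713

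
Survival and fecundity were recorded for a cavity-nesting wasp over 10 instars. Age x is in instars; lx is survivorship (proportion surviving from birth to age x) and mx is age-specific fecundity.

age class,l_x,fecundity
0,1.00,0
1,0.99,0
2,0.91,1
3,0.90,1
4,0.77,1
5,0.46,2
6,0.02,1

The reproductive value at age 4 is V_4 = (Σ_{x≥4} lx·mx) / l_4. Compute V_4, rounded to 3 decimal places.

2.221

lx·mx for x ≥ 4: 0.77, 0.92, 0.02 → sum = 1.71
V_4 = 1.71 / l_4 = 1.71 / 0.77 = 2.220779… → 2.221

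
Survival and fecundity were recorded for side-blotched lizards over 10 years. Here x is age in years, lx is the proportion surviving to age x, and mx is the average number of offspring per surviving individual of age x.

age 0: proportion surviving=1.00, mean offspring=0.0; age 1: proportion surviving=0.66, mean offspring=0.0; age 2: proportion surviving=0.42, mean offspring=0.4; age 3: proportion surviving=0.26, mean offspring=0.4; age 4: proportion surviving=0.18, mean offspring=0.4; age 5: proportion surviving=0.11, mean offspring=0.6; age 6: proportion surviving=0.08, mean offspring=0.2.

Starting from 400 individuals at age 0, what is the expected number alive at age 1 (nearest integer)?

Expected survivors = N0 · l_1 = 400 × 0.66 = 264 → 264

264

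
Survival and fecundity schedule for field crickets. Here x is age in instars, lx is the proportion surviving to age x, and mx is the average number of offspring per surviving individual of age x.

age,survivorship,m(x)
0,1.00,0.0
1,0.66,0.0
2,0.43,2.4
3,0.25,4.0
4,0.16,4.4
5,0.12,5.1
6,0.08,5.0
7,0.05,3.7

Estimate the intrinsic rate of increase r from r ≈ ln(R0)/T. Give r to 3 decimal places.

R0 = Σ lx·mx = 0 + 0 + 1.032 + 1 + 0.704 + 0.612 + 0.4 + 0.185 = 3.933
Σ x·lx·mx = 14.635; T = 14.635/3.933 = 3.72108…
r ≈ ln(R0)/T = ln(3.933)/3.72108… = 0.36801… → 0.368

0.368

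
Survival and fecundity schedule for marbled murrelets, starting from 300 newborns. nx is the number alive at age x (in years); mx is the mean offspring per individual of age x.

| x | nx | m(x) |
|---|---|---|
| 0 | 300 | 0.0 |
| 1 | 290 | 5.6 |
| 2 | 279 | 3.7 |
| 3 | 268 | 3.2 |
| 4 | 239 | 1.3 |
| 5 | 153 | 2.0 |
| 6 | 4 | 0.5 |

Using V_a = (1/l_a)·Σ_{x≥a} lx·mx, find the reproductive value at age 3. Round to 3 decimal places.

5.509

lx = nx/n0 = nx/300: 1, 0.96667…, 0.93, 0.89333…, 0.79667…, 0.51, 0.01333…
lx·mx for x ≥ 3: 2.858667…, 1.035667…, 1.02, 0.006667… → sum = 4.921…
V_3 = 4.921… / l_3 = 4.921… / 0.893333… = 5.508582… → 5.509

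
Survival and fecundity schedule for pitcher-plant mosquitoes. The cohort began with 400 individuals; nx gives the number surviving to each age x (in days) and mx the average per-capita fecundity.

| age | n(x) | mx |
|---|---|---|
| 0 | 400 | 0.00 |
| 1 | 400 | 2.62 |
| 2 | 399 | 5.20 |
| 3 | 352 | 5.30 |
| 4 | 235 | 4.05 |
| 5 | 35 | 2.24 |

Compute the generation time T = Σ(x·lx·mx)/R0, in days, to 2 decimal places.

lx = nx/n0 = nx/400: 1, 1, 0.9975, 0.88, 0.5875, 0.0875
lx·mx: 0, 2.62, 5.187, 4.664, 2.379375, 0.196 → R0 = 15.046375
x·lx·mx: 0, 2.62, 10.374, 13.992, 9.5175, 0.98 → Σ = 37.4835
T = 37.4835 / 15.046375 = 2.491198… → 2.49

2.49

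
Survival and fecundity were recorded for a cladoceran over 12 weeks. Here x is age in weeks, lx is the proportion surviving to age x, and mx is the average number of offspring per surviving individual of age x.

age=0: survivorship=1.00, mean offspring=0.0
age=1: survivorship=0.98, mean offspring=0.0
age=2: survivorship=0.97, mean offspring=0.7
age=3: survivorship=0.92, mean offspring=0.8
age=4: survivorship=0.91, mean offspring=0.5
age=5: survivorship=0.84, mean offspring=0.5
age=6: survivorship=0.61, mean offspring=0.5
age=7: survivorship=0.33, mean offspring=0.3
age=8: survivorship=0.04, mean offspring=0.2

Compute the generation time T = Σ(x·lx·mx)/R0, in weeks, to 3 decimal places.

lx·mx: 0, 0, 0.679, 0.736, 0.455, 0.42, 0.305, 0.099, 0.008 → R0 = 2.702
x·lx·mx: 0, 0, 1.358, 2.208, 1.82, 2.1, 1.83, 0.693, 0.064 → Σ = 10.073
T = 10.073 / 2.702 = 3.727979… → 3.728

3.728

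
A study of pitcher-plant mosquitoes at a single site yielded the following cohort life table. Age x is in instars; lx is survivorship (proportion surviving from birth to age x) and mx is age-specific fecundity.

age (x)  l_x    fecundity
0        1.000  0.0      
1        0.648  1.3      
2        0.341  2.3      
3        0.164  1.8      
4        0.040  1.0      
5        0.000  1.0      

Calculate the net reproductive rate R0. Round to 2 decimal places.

1.96

lx·mx by age: 0, 0.8424, 0.7843, 0.2952, 0.04, 0
R0 = Σ lx·mx = 1.9619 → 1.96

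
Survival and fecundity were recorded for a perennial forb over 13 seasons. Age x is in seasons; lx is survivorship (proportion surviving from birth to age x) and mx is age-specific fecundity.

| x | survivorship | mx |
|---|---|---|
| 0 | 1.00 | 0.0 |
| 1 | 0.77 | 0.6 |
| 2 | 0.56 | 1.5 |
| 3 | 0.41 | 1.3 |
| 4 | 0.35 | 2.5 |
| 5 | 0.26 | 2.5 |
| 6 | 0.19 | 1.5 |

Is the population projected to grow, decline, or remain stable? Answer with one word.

growing

R0 = Σ lx·mx = 0 + 0.462 + 0.84 + 0.533 + 0.875 + 0.65 + 0.285 = 3.645
R0 > 1, so the population is growing.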